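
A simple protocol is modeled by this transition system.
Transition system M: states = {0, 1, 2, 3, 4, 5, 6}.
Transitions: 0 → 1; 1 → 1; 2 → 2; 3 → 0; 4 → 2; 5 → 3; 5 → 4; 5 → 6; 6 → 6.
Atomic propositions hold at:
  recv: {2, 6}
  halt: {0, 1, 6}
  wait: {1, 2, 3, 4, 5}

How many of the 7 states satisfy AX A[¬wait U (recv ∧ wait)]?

Sat(¬wait) = {0, 6}
Sat(recv ∧ wait) = {2}
A[¬wait U (recv ∧ wait)]: least fixpoint, start Z0 = Sat((recv ∧ wait)) = {2}, add states in Sat(¬wait) with every successor in Z. Already a fixed point.
Sat(A[¬wait U (recv ∧ wait)]) = {2}
Sat(AX A[¬wait U (recv ∧ wait)]) = {s : every successor in {2}} = {2, 4}
|Sat(AX A[¬wait U (recv ∧ wait)])| = |{2, 4}| = 2.

2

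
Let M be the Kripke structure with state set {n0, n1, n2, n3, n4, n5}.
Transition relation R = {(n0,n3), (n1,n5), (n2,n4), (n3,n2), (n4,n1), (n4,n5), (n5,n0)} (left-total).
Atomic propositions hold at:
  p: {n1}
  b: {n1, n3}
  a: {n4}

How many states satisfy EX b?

Sat(EX b) = {s : some successor in {n1, n3}} = {n0, n4}
|Sat(EX b)| = |{n0, n4}| = 2.

2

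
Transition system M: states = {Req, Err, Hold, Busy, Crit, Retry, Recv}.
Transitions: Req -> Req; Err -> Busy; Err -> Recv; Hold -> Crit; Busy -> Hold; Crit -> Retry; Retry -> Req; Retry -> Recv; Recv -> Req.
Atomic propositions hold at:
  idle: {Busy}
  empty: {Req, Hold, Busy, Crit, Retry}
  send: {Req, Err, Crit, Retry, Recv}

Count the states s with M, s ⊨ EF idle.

2

EF idle: least fixpoint, start Z0 = {Busy}, add states with some successor in Z. Z1 = {Err, Busy}; fixed.
Sat(EF idle) = {Err, Busy}
|Sat(EF idle)| = |{Err, Busy}| = 2.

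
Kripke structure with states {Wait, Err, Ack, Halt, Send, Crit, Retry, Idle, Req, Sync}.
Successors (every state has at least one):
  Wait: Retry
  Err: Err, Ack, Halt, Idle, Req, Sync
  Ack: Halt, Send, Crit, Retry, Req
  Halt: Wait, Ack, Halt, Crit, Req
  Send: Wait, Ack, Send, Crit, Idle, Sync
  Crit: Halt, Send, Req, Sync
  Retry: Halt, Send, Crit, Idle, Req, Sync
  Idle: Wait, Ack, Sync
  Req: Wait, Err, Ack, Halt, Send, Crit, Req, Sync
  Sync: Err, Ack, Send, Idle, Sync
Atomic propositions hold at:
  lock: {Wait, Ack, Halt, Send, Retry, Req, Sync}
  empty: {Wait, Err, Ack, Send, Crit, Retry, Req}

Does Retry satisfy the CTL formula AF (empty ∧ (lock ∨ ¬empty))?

Yes

Sat(¬empty) = {Halt, Idle, Sync}
Sat(lock ∨ ¬empty) = {Wait, Ack, Halt, Send, Retry, Idle, Req, Sync}
Sat(empty ∧ (lock ∨ ¬empty)) = {Wait, Ack, Send, Retry, Req}
AF (empty ∧ (lock ∨ ¬empty)): least fixpoint, start Z0 = {Wait, Ack, Send, Retry, Req}, add states with every successor in Z. Already a fixed point.
Sat(AF (empty ∧ (lock ∨ ¬empty))) = {Wait, Ack, Send, Retry, Req}
Retry ∈ Sat(AF (empty ∧ (lock ∨ ¬empty))) = {Wait, Ack, Send, Retry, Req}, so the formula holds at Retry.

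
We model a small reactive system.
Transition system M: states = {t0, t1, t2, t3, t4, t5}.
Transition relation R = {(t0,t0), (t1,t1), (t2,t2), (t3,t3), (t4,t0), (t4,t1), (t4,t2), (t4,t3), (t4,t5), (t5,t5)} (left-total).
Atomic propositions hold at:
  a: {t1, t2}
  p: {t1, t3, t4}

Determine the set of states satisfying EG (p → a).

{t0, t1, t2, t5}

Sat(p → a) = {t0, t1, t2, t5}
EG (p → a): greatest fixpoint, start Z0 = {t0, t1, t2, t5}, keep only states in Sat with some successor in Z. Already a fixed point.
Sat(EG (p → a)) = {t0, t1, t2, t5}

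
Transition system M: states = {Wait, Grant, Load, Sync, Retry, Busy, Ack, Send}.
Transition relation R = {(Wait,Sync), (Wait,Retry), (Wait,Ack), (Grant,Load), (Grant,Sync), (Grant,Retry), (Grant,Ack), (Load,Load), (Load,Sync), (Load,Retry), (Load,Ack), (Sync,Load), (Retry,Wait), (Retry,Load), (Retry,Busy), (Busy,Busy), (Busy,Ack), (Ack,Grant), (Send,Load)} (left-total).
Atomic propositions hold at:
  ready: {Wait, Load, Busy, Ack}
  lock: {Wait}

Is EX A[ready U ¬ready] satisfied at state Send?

Sat(¬ready) = {Grant, Sync, Retry, Send}
A[ready U ¬ready]: least fixpoint, start Z0 = Sat(¬ready) = {Grant, Sync, Retry, Send}, add states in Sat(ready) with every successor in Z. Z1 = {Grant, Sync, Retry, Ack, Send}; Z2 = {Wait, Grant, Sync, Retry, Ack, Send}; fixed.
Sat(A[ready U ¬ready]) = {Wait, Grant, Sync, Retry, Ack, Send}
Sat(EX A[ready U ¬ready]) = {s : some successor in {Wait, Grant, Sync, Retry, Ack, Send}} = {Wait, Grant, Load, Retry, Busy, Ack}
Send ∉ Sat(EX A[ready U ¬ready]) = {Wait, Grant, Load, Retry, Busy, Ack}, so the formula does not hold at Send.

No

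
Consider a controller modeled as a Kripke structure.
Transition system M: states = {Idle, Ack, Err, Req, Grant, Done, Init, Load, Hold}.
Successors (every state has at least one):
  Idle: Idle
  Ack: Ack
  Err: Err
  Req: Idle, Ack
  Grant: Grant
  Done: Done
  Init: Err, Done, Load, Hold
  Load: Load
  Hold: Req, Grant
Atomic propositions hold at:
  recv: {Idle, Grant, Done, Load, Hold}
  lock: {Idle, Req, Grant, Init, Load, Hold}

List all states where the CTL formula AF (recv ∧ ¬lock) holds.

Sat(¬lock) = {Ack, Err, Done}
Sat(recv ∧ ¬lock) = {Done}
AF (recv ∧ ¬lock): least fixpoint, start Z0 = {Done}, add states with every successor in Z. Already a fixed point.
Sat(AF (recv ∧ ¬lock)) = {Done}

{Done}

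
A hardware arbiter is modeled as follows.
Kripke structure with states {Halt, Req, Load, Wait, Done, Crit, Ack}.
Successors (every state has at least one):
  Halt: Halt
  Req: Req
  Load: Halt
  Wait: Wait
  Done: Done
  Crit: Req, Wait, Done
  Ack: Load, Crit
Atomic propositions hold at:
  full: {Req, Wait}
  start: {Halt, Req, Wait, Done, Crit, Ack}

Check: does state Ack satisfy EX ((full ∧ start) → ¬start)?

Sat(full ∧ start) = {Req, Wait}
Sat(¬start) = {Load}
Sat((full ∧ start) → ¬start) = {Halt, Load, Done, Crit, Ack}
Sat(EX ((full ∧ start) → ¬start)) = {s : some successor in {Halt, Load, Done, Crit, Ack}} = {Halt, Load, Done, Crit, Ack}
Ack ∈ Sat(EX ((full ∧ start) → ¬start)) = {Halt, Load, Done, Crit, Ack}, so the formula holds at Ack.

Yes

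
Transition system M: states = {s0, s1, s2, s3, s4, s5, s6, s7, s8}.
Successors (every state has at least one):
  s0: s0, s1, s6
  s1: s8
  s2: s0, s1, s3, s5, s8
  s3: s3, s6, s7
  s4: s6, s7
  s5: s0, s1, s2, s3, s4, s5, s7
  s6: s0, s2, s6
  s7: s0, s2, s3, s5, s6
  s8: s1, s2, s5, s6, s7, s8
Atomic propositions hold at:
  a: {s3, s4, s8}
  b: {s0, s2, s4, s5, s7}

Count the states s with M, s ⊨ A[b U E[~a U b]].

Sat(~a) = {s0, s1, s2, s5, s6, s7}
E[~a U b]: least fixpoint, start Z0 = Sat(b) = {s0, s2, s4, s5, s7}, add states in Sat(~a) with some successor in Z. Z1 = {s0, s2, s4, s5, s6, s7}; fixed.
Sat(E[~a U b]) = {s0, s2, s4, s5, s6, s7}
A[b U E[~a U b]]: least fixpoint, start Z0 = Sat(E[~a U b]) = {s0, s2, s4, s5, s6, s7}, add states in Sat(b) with every successor in Z. Already a fixed point.
Sat(A[b U E[~a U b]]) = {s0, s2, s4, s5, s6, s7}
|Sat(A[b U E[~a U b]])| = |{s0, s2, s4, s5, s6, s7}| = 6.

6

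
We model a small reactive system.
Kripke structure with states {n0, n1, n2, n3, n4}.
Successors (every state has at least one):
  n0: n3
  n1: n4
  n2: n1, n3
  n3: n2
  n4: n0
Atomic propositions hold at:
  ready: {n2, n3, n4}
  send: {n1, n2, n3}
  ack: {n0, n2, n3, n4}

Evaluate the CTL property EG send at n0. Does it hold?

EG send: greatest fixpoint, start Z0 = {n1, n2, n3}, keep only states in Sat with some successor in Z. Z1 = {n2, n3}; fixed.
Sat(EG send) = {n2, n3}
n0 ∉ Sat(EG send) = {n2, n3}, so the formula does not hold at n0.

No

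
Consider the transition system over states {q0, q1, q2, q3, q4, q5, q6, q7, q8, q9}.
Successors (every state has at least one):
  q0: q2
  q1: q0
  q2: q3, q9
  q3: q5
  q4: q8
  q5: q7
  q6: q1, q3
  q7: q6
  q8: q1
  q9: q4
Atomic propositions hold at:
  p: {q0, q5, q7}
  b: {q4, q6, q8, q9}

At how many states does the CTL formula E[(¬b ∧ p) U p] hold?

Sat(¬b) = {q0, q1, q2, q3, q5, q7}
Sat(¬b ∧ p) = {q0, q5, q7}
E[(¬b ∧ p) U p]: least fixpoint, start Z0 = Sat(p) = {q0, q5, q7}, add states in Sat(¬b ∧ p) with some successor in Z. Already a fixed point.
Sat(E[(¬b ∧ p) U p]) = {q0, q5, q7}
|Sat(E[(¬b ∧ p) U p])| = |{q0, q5, q7}| = 3.

3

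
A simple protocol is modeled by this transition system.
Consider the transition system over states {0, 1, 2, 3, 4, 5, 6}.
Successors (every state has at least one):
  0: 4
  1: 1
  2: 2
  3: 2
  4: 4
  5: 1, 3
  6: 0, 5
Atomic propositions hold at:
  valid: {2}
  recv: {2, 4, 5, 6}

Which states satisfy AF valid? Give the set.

{2, 3}

AF valid: least fixpoint, start Z0 = {2}, add states with every successor in Z. Z1 = {2, 3}; fixed.
Sat(AF valid) = {2, 3}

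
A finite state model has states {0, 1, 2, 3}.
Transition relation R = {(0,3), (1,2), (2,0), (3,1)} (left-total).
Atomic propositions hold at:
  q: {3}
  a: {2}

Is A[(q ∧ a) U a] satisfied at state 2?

Yes

Sat(q ∧ a) = ∅
A[(q ∧ a) U a]: least fixpoint, start Z0 = Sat(a) = {2}, add states in Sat(q ∧ a) with every successor in Z. Already a fixed point.
Sat(A[(q ∧ a) U a]) = {2}
2 ∈ Sat(A[(q ∧ a) U a]) = {2}, so the formula holds at 2.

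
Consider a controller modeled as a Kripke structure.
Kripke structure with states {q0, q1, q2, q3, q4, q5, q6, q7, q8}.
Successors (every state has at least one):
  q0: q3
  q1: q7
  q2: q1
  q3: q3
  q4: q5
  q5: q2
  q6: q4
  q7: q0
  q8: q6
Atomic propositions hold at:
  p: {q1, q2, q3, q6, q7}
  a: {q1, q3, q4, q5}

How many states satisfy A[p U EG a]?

1

EG a: greatest fixpoint, start Z0 = {q1, q3, q4, q5}, keep only states in Sat with some successor in Z. Z1 = {q3, q4}; Z2 = {q3}; fixed.
Sat(EG a) = {q3}
A[p U EG a]: least fixpoint, start Z0 = Sat(EG a) = {q3}, add states in Sat(p) with every successor in Z. Already a fixed point.
Sat(A[p U EG a]) = {q3}
|Sat(A[p U EG a])| = |{q3}| = 1.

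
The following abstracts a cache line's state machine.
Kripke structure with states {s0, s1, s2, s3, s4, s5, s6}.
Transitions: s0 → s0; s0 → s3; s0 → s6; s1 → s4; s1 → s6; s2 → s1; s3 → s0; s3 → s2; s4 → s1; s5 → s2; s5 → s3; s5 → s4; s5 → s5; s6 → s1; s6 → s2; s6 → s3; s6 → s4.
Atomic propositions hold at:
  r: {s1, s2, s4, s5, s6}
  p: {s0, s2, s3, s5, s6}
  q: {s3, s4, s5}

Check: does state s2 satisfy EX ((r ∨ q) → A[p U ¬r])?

Sat(r ∨ q) = {s1, s2, s3, s4, s5, s6}
Sat(¬r) = {s0, s3}
A[p U ¬r]: least fixpoint, start Z0 = Sat(¬r) = {s0, s3}, add states in Sat(p) with every successor in Z. Already a fixed point.
Sat(A[p U ¬r]) = {s0, s3}
Sat((r ∨ q) → A[p U ¬r]) = {s0, s3}
Sat(EX ((r ∨ q) → A[p U ¬r])) = {s : some successor in {s0, s3}} = {s0, s3, s5, s6}
s2 ∉ Sat(EX ((r ∨ q) → A[p U ¬r])) = {s0, s3, s5, s6}, so the formula does not hold at s2.

No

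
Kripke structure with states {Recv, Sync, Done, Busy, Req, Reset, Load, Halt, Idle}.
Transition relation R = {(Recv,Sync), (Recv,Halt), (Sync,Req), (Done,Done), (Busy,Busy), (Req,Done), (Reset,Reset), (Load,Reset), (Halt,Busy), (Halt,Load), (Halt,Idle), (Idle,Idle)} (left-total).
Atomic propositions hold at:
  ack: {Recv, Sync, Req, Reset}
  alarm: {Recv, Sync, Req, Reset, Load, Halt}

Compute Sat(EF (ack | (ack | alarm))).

{Recv, Sync, Req, Reset, Load, Halt}

Sat(ack | alarm) = {Recv, Sync, Req, Reset, Load, Halt}
Sat(ack | (ack | alarm)) = {Recv, Sync, Req, Reset, Load, Halt}
EF (ack | (ack | alarm)): least fixpoint, start Z0 = {Recv, Sync, Req, Reset, Load, Halt}, add states with some successor in Z. Already a fixed point.
Sat(EF (ack | (ack | alarm))) = {Recv, Sync, Req, Reset, Load, Halt}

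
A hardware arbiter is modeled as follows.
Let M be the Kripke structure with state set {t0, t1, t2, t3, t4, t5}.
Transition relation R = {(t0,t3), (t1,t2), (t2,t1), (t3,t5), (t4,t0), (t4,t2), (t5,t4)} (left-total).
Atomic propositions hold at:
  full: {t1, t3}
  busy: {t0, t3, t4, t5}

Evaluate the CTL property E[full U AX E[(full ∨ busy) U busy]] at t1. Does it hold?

No

Sat(full ∨ busy) = {t0, t1, t3, t4, t5}
E[(full ∨ busy) U busy]: least fixpoint, start Z0 = Sat(busy) = {t0, t3, t4, t5}, add states in Sat(full ∨ busy) with some successor in Z. Already a fixed point.
Sat(E[(full ∨ busy) U busy]) = {t0, t3, t4, t5}
Sat(AX E[(full ∨ busy) U busy]) = {s : every successor in {t0, t3, t4, t5}} = {t0, t3, t5}
E[full U AX E[(full ∨ busy) U busy]]: least fixpoint, start Z0 = Sat(AX E[(full ∨ busy) U busy]) = {t0, t3, t5}, add states in Sat(full) with some successor in Z. Already a fixed point.
Sat(E[full U AX E[(full ∨ busy) U busy]]) = {t0, t3, t5}
t1 ∉ Sat(E[full U AX E[(full ∨ busy) U busy]]) = {t0, t3, t5}, so the formula does not hold at t1.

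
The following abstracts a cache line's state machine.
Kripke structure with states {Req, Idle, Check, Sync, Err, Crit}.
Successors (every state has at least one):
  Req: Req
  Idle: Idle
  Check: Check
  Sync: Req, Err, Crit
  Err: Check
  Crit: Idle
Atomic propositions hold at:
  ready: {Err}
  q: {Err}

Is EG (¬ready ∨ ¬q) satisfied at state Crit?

Sat(¬ready) = {Req, Idle, Check, Sync, Crit}
Sat(¬q) = {Req, Idle, Check, Sync, Crit}
Sat(¬ready ∨ ¬q) = {Req, Idle, Check, Sync, Crit}
EG (¬ready ∨ ¬q): greatest fixpoint, start Z0 = {Req, Idle, Check, Sync, Crit}, keep only states in Sat with some successor in Z. Already a fixed point.
Sat(EG (¬ready ∨ ¬q)) = {Req, Idle, Check, Sync, Crit}
Crit ∈ Sat(EG (¬ready ∨ ¬q)) = {Req, Idle, Check, Sync, Crit}, so the formula holds at Crit.

Yes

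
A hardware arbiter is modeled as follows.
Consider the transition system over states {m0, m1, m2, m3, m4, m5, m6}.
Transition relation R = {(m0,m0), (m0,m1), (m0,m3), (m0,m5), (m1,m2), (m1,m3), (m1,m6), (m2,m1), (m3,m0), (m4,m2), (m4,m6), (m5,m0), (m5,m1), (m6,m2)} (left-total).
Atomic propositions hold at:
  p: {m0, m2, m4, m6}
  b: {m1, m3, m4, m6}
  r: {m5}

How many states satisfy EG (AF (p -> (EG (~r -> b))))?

5

Sat(~r) = {m0, m1, m2, m3, m4, m6}
Sat(~r -> b) = {m1, m3, m4, m5, m6}
EG (~r -> b): greatest fixpoint, start Z0 = {m1, m3, m4, m5, m6}, keep only states in Sat with some successor in Z. Z1 = {m1, m4, m5}; Z2 = {m5}; Z3 = ∅; fixed.
Sat(EG (~r -> b)) = ∅
Sat(p -> (EG (~r -> b))) = {m1, m3, m5}
AF (p -> (EG (~r -> b))): least fixpoint, start Z0 = {m1, m3, m5}, add states with every successor in Z. Z1 = {m1, m2, m3, m5}; Z2 = {m1, m2, m3, m5, m6}; Z3 = {m1, m2, m3, m4, m5, m6}; fixed.
Sat(AF (p -> (EG (~r -> b)))) = {m1, m2, m3, m4, m5, m6}
EG (AF (p -> (EG (~r -> b)))): greatest fixpoint, start Z0 = {m1, m2, m3, m4, m5, m6}, keep only states in Sat with some successor in Z. Z1 = {m1, m2, m4, m5, m6}; fixed.
Sat(EG (AF (p -> (EG (~r -> b))))) = {m1, m2, m4, m5, m6}
|Sat(EG (AF (p -> (EG (~r -> b)))))| = |{m1, m2, m4, m5, m6}| = 5.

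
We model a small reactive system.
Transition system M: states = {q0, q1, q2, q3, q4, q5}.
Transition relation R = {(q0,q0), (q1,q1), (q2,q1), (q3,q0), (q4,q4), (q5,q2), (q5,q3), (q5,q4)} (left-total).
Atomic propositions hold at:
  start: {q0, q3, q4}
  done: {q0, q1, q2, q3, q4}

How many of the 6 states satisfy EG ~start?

Sat(~start) = {q1, q2, q5}
EG ~start: greatest fixpoint, start Z0 = {q1, q2, q5}, keep only states in Sat with some successor in Z. Already a fixed point.
Sat(EG ~start) = {q1, q2, q5}
|Sat(EG ~start)| = |{q1, q2, q5}| = 3.

3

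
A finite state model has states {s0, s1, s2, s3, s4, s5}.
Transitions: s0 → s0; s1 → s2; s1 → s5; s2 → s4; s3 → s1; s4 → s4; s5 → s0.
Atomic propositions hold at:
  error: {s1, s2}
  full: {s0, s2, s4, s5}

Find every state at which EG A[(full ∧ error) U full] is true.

Sat(full ∧ error) = {s2}
A[(full ∧ error) U full]: least fixpoint, start Z0 = Sat(full) = {s0, s2, s4, s5}, add states in Sat(full ∧ error) with every successor in Z. Already a fixed point.
Sat(A[(full ∧ error) U full]) = {s0, s2, s4, s5}
EG A[(full ∧ error) U full]: greatest fixpoint, start Z0 = {s0, s2, s4, s5}, keep only states in Sat with some successor in Z. Already a fixed point.
Sat(EG A[(full ∧ error) U full]) = {s0, s2, s4, s5}

{s0, s2, s4, s5}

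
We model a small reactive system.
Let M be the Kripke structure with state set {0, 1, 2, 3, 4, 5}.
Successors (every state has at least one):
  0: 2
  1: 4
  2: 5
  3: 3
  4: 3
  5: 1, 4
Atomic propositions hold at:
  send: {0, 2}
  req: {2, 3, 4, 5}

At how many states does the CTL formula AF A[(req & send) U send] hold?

2

Sat(req & send) = {2}
A[(req & send) U send]: least fixpoint, start Z0 = Sat(send) = {0, 2}, add states in Sat(req & send) with every successor in Z. Already a fixed point.
Sat(A[(req & send) U send]) = {0, 2}
AF A[(req & send) U send]: least fixpoint, start Z0 = {0, 2}, add states with every successor in Z. Already a fixed point.
Sat(AF A[(req & send) U send]) = {0, 2}
|Sat(AF A[(req & send) U send])| = |{0, 2}| = 2.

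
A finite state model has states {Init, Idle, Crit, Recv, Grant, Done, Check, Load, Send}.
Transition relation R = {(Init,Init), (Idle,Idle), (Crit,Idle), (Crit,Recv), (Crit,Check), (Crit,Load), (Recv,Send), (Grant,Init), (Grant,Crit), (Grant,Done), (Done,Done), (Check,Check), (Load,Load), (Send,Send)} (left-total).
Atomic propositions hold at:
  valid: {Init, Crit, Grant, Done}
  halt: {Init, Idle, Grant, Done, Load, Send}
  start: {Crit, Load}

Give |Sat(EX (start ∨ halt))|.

Sat(start ∨ halt) = {Init, Idle, Crit, Grant, Done, Load, Send}
Sat(EX (start ∨ halt)) = {s : some successor in {Init, Idle, Crit, Grant, Done, Load, Send}} = {Init, Idle, Crit, Recv, Grant, Done, Load, Send}
|Sat(EX (start ∨ halt))| = |{Init, Idle, Crit, Recv, Grant, Done, Load, Send}| = 8.

8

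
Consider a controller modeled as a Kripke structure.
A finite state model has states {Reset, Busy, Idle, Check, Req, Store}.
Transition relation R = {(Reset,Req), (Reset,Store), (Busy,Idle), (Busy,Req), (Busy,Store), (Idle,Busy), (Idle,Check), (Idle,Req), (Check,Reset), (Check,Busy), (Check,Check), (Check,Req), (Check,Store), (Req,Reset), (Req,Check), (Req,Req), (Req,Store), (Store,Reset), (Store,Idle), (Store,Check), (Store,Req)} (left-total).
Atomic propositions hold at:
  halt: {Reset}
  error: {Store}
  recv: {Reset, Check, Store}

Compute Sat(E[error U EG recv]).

{Reset, Check, Store}

EG recv: greatest fixpoint, start Z0 = {Reset, Check, Store}, keep only states in Sat with some successor in Z. Already a fixed point.
Sat(EG recv) = {Reset, Check, Store}
E[error U EG recv]: least fixpoint, start Z0 = Sat(EG recv) = {Reset, Check, Store}, add states in Sat(error) with some successor in Z. Already a fixed point.
Sat(E[error U EG recv]) = {Reset, Check, Store}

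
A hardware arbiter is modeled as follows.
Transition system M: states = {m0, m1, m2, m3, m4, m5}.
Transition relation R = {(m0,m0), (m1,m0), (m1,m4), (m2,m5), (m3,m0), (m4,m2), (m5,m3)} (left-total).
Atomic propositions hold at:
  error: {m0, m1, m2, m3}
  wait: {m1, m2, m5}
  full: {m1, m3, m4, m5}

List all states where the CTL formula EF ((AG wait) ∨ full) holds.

AG wait: greatest fixpoint, start Z0 = {m1, m2, m5}, keep only states in Sat with every successor in Z. Z1 = {m2}; Z2 = ∅; fixed.
Sat(AG wait) = ∅
Sat((AG wait) ∨ full) = {m1, m3, m4, m5}
EF ((AG wait) ∨ full): least fixpoint, start Z0 = {m1, m3, m4, m5}, add states with some successor in Z. Z1 = {m1, m2, m3, m4, m5}; fixed.
Sat(EF ((AG wait) ∨ full)) = {m1, m2, m3, m4, m5}

{m1, m2, m3, m4, m5}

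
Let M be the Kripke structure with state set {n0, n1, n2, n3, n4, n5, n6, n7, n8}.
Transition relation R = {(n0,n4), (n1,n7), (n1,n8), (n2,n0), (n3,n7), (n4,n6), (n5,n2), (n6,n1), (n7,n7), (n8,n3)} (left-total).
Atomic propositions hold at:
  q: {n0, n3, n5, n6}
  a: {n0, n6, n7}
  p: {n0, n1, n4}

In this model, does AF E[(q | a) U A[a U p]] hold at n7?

No

Sat(q | a) = {n0, n3, n5, n6, n7}
A[a U p]: least fixpoint, start Z0 = Sat(p) = {n0, n1, n4}, add states in Sat(a) with every successor in Z. Z1 = {n0, n1, n4, n6}; fixed.
Sat(A[a U p]) = {n0, n1, n4, n6}
E[(q | a) U A[a U p]]: least fixpoint, start Z0 = Sat(A[a U p]) = {n0, n1, n4, n6}, add states in Sat(q | a) with some successor in Z. Already a fixed point.
Sat(E[(q | a) U A[a U p]]) = {n0, n1, n4, n6}
AF E[(q | a) U A[a U p]]: least fixpoint, start Z0 = {n0, n1, n4, n6}, add states with every successor in Z. Z1 = {n0, n1, n2, n4, n6}; Z2 = {n0, n1, n2, n4, n5, n6}; fixed.
Sat(AF E[(q | a) U A[a U p]]) = {n0, n1, n2, n4, n5, n6}
n7 ∉ Sat(AF E[(q | a) U A[a U p]]) = {n0, n1, n2, n4, n5, n6}, so the formula does not hold at n7.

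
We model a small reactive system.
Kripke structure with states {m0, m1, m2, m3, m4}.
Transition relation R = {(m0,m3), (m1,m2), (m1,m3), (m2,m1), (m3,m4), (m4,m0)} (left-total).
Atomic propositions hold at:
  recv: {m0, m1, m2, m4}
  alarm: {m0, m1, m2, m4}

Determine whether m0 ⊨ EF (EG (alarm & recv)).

No

Sat(alarm & recv) = {m0, m1, m2, m4}
EG (alarm & recv): greatest fixpoint, start Z0 = {m0, m1, m2, m4}, keep only states in Sat with some successor in Z. Z1 = {m1, m2, m4}; Z2 = {m1, m2}; fixed.
Sat(EG (alarm & recv)) = {m1, m2}
EF (EG (alarm & recv)): least fixpoint, start Z0 = {m1, m2}, add states with some successor in Z. Already a fixed point.
Sat(EF (EG (alarm & recv))) = {m1, m2}
m0 ∉ Sat(EF (EG (alarm & recv))) = {m1, m2}, so the formula does not hold at m0.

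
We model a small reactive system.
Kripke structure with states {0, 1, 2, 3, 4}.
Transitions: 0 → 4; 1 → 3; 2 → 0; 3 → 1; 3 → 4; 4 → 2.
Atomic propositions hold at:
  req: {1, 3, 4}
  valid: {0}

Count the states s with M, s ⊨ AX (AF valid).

3

AF valid: least fixpoint, start Z0 = {0}, add states with every successor in Z. Z1 = {0, 2}; Z2 = {0, 2, 4}; fixed.
Sat(AF valid) = {0, 2, 4}
Sat(AX (AF valid)) = {s : every successor in {0, 2, 4}} = {0, 2, 4}
|Sat(AX (AF valid))| = |{0, 2, 4}| = 3.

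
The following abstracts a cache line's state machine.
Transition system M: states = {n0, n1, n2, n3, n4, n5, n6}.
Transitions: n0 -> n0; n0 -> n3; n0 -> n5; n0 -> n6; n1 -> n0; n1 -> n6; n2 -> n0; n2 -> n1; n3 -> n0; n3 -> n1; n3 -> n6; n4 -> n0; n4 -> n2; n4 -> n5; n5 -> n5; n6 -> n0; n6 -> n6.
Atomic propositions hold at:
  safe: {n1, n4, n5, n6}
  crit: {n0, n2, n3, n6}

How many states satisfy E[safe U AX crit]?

Sat(AX crit) = {s : every successor in {n0, n2, n3, n6}} = {n1, n6}
E[safe U AX crit]: least fixpoint, start Z0 = Sat(AX crit) = {n1, n6}, add states in Sat(safe) with some successor in Z. Already a fixed point.
Sat(E[safe U AX crit]) = {n1, n6}
|Sat(E[safe U AX crit])| = |{n1, n6}| = 2.

2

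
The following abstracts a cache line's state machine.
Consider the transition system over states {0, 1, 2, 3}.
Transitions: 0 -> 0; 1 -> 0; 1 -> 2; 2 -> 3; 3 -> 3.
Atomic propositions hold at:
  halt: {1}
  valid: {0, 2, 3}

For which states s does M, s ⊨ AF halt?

AF halt: least fixpoint, start Z0 = {1}, add states with every successor in Z. Already a fixed point.
Sat(AF halt) = {1}

{1}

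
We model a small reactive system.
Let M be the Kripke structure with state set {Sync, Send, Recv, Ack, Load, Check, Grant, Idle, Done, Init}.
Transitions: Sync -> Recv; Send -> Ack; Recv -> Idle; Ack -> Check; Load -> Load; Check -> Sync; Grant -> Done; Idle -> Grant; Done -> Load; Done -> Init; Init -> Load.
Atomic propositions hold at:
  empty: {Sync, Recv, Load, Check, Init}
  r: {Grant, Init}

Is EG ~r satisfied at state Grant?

No

Sat(~r) = {Sync, Send, Recv, Ack, Load, Check, Idle, Done}
EG ~r: greatest fixpoint, start Z0 = {Sync, Send, Recv, Ack, Load, Check, Idle, Done}, keep only states in Sat with some successor in Z. Z1 = {Sync, Send, Recv, Ack, Load, Check, Done}; Z2 = {Sync, Send, Ack, Load, Check, Done}; Z3 = {Send, Ack, Load, Check, Done}; Z4 = {Send, Ack, Load, Done}; Z5 = {Send, Load, Done}; Z6 = {Load, Done}; fixed.
Sat(EG ~r) = {Load, Done}
Grant ∉ Sat(EG ~r) = {Load, Done}, so the formula does not hold at Grant.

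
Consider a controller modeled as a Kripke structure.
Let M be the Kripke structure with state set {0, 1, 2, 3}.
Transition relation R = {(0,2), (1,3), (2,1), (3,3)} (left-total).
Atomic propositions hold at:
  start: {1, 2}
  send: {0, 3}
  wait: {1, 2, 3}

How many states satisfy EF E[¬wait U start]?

3

Sat(¬wait) = {0}
E[¬wait U start]: least fixpoint, start Z0 = Sat(start) = {1, 2}, add states in Sat(¬wait) with some successor in Z. Z1 = {0, 1, 2}; fixed.
Sat(E[¬wait U start]) = {0, 1, 2}
EF E[¬wait U start]: least fixpoint, start Z0 = {0, 1, 2}, add states with some successor in Z. Already a fixed point.
Sat(EF E[¬wait U start]) = {0, 1, 2}
|Sat(EF E[¬wait U start])| = |{0, 1, 2}| = 3.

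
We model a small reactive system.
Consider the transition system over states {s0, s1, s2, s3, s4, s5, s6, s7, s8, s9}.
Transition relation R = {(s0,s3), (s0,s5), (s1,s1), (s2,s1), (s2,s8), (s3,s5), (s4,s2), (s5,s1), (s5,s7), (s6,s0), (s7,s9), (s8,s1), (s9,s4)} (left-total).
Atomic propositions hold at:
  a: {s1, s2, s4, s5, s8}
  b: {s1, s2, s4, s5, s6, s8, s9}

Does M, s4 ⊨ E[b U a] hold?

Yes

E[b U a]: least fixpoint, start Z0 = Sat(a) = {s1, s2, s4, s5, s8}, add states in Sat(b) with some successor in Z. Z1 = {s1, s2, s4, s5, s8, s9}; fixed.
Sat(E[b U a]) = {s1, s2, s4, s5, s8, s9}
s4 ∈ Sat(E[b U a]) = {s1, s2, s4, s5, s8, s9}, so the formula holds at s4.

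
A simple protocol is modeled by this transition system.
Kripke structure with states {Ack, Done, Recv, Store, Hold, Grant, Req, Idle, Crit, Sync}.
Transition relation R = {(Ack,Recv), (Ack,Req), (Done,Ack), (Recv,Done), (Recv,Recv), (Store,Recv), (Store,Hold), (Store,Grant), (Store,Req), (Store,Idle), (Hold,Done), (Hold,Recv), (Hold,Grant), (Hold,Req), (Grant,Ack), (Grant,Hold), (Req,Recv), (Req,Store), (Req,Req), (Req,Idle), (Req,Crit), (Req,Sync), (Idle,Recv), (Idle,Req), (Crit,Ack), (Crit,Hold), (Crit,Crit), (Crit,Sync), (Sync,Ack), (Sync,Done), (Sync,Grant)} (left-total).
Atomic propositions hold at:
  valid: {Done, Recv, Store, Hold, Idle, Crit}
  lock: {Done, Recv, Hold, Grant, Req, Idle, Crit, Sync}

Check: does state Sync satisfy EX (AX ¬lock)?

Yes

Sat(¬lock) = {Ack, Store}
Sat(AX ¬lock) = {s : every successor in {Ack, Store}} = {Done}
Sat(EX (AX ¬lock)) = {s : some successor in {Done}} = {Recv, Hold, Sync}
Sync ∈ Sat(EX (AX ¬lock)) = {Recv, Hold, Sync}, so the formula holds at Sync.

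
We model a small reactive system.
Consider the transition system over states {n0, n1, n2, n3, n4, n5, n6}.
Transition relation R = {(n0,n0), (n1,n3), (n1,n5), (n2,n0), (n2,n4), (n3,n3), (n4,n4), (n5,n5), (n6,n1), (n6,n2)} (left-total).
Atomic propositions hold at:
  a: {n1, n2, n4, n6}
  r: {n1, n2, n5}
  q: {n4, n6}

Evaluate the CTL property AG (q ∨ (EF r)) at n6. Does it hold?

No

EF r: least fixpoint, start Z0 = {n1, n2, n5}, add states with some successor in Z. Z1 = {n1, n2, n5, n6}; fixed.
Sat(EF r) = {n1, n2, n5, n6}
Sat(q ∨ (EF r)) = {n1, n2, n4, n5, n6}
AG (q ∨ (EF r)): greatest fixpoint, start Z0 = {n1, n2, n4, n5, n6}, keep only states in Sat with every successor in Z. Z1 = {n4, n5, n6}; Z2 = {n4, n5}; fixed.
Sat(AG (q ∨ (EF r))) = {n4, n5}
n6 ∉ Sat(AG (q ∨ (EF r))) = {n4, n5}, so the formula does not hold at n6.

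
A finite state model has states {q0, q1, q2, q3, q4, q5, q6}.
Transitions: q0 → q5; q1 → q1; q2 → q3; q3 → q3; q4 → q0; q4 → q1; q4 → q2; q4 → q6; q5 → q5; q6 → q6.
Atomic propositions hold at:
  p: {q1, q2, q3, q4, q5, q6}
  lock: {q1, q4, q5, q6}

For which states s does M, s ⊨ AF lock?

{q0, q1, q4, q5, q6}

AF lock: least fixpoint, start Z0 = {q1, q4, q5, q6}, add states with every successor in Z. Z1 = {q0, q1, q4, q5, q6}; fixed.
Sat(AF lock) = {q0, q1, q4, q5, q6}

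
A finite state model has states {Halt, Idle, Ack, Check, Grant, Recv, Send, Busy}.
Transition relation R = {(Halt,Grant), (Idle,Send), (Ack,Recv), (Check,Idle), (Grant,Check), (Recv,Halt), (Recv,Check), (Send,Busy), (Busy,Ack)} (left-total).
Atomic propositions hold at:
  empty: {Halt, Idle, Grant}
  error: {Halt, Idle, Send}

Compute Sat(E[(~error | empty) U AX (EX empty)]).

Sat(~error) = {Ack, Check, Grant, Recv, Busy}
Sat(~error | empty) = {Halt, Idle, Ack, Check, Grant, Recv, Busy}
Sat(EX empty) = {s : some successor in {Halt, Idle, Grant}} = {Halt, Check, Recv}
Sat(AX (EX empty)) = {s : every successor in {Halt, Check, Recv}} = {Ack, Grant, Recv}
E[(~error | empty) U AX (EX empty)]: least fixpoint, start Z0 = Sat(AX (EX empty)) = {Ack, Grant, Recv}, add states in Sat(~error | empty) with some successor in Z. Z1 = {Halt, Ack, Grant, Recv, Busy}; fixed.
Sat(E[(~error | empty) U AX (EX empty)]) = {Halt, Ack, Grant, Recv, Busy}

{Halt, Ack, Grant, Recv, Busy}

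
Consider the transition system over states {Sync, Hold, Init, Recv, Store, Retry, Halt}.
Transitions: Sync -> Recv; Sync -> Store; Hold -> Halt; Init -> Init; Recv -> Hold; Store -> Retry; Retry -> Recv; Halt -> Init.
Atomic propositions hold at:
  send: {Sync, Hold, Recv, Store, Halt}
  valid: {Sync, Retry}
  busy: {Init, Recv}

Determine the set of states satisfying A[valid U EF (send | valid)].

{Sync, Hold, Recv, Store, Retry, Halt}

Sat(send | valid) = {Sync, Hold, Recv, Store, Retry, Halt}
EF (send | valid): least fixpoint, start Z0 = {Sync, Hold, Recv, Store, Retry, Halt}, add states with some successor in Z. Already a fixed point.
Sat(EF (send | valid)) = {Sync, Hold, Recv, Store, Retry, Halt}
A[valid U EF (send | valid)]: least fixpoint, start Z0 = Sat(EF (send | valid)) = {Sync, Hold, Recv, Store, Retry, Halt}, add states in Sat(valid) with every successor in Z. Already a fixed point.
Sat(A[valid U EF (send | valid)]) = {Sync, Hold, Recv, Store, Retry, Halt}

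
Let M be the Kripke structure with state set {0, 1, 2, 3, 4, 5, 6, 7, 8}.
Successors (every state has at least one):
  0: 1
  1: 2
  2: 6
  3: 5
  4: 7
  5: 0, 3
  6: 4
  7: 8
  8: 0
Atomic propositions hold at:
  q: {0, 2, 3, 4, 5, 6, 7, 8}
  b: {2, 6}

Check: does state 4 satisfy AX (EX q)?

Sat(EX q) = {s : some successor in {0, 2, 3, 4, 5, 6, 7, 8}} = {1, 2, 3, 4, 5, 6, 7, 8}
Sat(AX (EX q)) = {s : every successor in {1, 2, 3, 4, 5, 6, 7, 8}} = {0, 1, 2, 3, 4, 6, 7}
4 ∈ Sat(AX (EX q)) = {0, 1, 2, 3, 4, 6, 7}, so the formula holds at 4.

Yes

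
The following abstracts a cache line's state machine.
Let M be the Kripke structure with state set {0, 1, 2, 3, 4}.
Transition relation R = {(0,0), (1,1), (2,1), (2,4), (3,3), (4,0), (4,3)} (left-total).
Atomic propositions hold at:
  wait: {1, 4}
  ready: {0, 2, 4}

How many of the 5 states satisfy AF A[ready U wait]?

3

A[ready U wait]: least fixpoint, start Z0 = Sat(wait) = {1, 4}, add states in Sat(ready) with every successor in Z. Z1 = {1, 2, 4}; fixed.
Sat(A[ready U wait]) = {1, 2, 4}
AF A[ready U wait]: least fixpoint, start Z0 = {1, 2, 4}, add states with every successor in Z. Already a fixed point.
Sat(AF A[ready U wait]) = {1, 2, 4}
|Sat(AF A[ready U wait])| = |{1, 2, 4}| = 3.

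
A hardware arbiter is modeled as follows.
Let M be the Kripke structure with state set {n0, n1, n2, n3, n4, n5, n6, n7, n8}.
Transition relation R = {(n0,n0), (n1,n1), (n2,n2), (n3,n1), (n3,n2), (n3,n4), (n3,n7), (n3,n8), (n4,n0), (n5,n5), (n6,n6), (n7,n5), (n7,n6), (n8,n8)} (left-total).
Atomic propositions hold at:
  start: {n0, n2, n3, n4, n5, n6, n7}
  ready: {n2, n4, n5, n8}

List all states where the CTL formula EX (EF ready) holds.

EF ready: least fixpoint, start Z0 = {n2, n4, n5, n8}, add states with some successor in Z. Z1 = {n2, n3, n4, n5, n7, n8}; fixed.
Sat(EF ready) = {n2, n3, n4, n5, n7, n8}
Sat(EX (EF ready)) = {s : some successor in {n2, n3, n4, n5, n7, n8}} = {n2, n3, n5, n7, n8}

{n2, n3, n5, n7, n8}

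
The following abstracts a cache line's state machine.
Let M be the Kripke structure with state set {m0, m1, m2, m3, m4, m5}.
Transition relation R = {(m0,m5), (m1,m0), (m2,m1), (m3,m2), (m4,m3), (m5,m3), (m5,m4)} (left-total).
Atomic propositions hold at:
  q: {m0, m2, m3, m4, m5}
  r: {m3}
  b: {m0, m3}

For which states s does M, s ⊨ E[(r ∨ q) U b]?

Sat(r ∨ q) = {m0, m2, m3, m4, m5}
E[(r ∨ q) U b]: least fixpoint, start Z0 = Sat(b) = {m0, m3}, add states in Sat(r ∨ q) with some successor in Z. Z1 = {m0, m3, m4, m5}; fixed.
Sat(E[(r ∨ q) U b]) = {m0, m3, m4, m5}

{m0, m3, m4, m5}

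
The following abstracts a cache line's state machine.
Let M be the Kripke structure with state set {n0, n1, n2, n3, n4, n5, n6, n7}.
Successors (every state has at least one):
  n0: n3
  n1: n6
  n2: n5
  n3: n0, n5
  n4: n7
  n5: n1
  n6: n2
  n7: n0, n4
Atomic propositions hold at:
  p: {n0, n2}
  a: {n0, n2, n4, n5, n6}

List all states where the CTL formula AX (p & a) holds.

{n6}

Sat(p & a) = {n0, n2}
Sat(AX (p & a)) = {s : every successor in {n0, n2}} = {n6}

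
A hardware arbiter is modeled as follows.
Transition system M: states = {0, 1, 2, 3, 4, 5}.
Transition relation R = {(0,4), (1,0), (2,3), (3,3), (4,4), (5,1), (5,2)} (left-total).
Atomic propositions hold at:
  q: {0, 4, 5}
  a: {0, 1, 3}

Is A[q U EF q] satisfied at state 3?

No

EF q: least fixpoint, start Z0 = {0, 4, 5}, add states with some successor in Z. Z1 = {0, 1, 4, 5}; fixed.
Sat(EF q) = {0, 1, 4, 5}
A[q U EF q]: least fixpoint, start Z0 = Sat(EF q) = {0, 1, 4, 5}, add states in Sat(q) with every successor in Z. Already a fixed point.
Sat(A[q U EF q]) = {0, 1, 4, 5}
3 ∉ Sat(A[q U EF q]) = {0, 1, 4, 5}, so the formula does not hold at 3.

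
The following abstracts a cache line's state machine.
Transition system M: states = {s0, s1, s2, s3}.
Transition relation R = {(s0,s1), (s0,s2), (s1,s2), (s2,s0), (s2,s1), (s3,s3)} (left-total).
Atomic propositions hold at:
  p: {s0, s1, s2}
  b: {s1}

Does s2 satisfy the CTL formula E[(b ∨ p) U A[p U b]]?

Sat(b ∨ p) = {s0, s1, s2}
A[p U b]: least fixpoint, start Z0 = Sat(b) = {s1}, add states in Sat(p) with every successor in Z. Already a fixed point.
Sat(A[p U b]) = {s1}
E[(b ∨ p) U A[p U b]]: least fixpoint, start Z0 = Sat(A[p U b]) = {s1}, add states in Sat(b ∨ p) with some successor in Z. Z1 = {s0, s1, s2}; fixed.
Sat(E[(b ∨ p) U A[p U b]]) = {s0, s1, s2}
s2 ∈ Sat(E[(b ∨ p) U A[p U b]]) = {s0, s1, s2}, so the formula holds at s2.

Yes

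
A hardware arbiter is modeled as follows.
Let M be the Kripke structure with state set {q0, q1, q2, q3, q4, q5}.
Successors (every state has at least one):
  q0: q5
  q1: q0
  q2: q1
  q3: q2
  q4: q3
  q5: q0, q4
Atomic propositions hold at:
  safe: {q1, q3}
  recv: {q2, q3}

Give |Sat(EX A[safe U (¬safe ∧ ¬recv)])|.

4

Sat(¬safe) = {q0, q2, q4, q5}
Sat(¬recv) = {q0, q1, q4, q5}
Sat(¬safe ∧ ¬recv) = {q0, q4, q5}
A[safe U (¬safe ∧ ¬recv)]: least fixpoint, start Z0 = Sat((¬safe ∧ ¬recv)) = {q0, q4, q5}, add states in Sat(safe) with every successor in Z. Z1 = {q0, q1, q4, q5}; fixed.
Sat(A[safe U (¬safe ∧ ¬recv)]) = {q0, q1, q4, q5}
Sat(EX A[safe U (¬safe ∧ ¬recv)]) = {s : some successor in {q0, q1, q4, q5}} = {q0, q1, q2, q5}
|Sat(EX A[safe U (¬safe ∧ ¬recv)])| = |{q0, q1, q2, q5}| = 4.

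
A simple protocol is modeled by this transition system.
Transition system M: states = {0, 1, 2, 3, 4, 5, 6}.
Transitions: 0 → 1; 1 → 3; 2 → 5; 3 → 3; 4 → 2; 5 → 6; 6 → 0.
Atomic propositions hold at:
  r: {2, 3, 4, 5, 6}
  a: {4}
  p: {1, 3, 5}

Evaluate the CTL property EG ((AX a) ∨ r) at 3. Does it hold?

Yes

Sat(AX a) = {s : every successor in {4}} = ∅
Sat((AX a) ∨ r) = {2, 3, 4, 5, 6}
EG ((AX a) ∨ r): greatest fixpoint, start Z0 = {2, 3, 4, 5, 6}, keep only states in Sat with some successor in Z. Z1 = {2, 3, 4, 5}; Z2 = {2, 3, 4}; Z3 = {3, 4}; Z4 = {3}; fixed.
Sat(EG ((AX a) ∨ r)) = {3}
3 ∈ Sat(EG ((AX a) ∨ r)) = {3}, so the formula holds at 3.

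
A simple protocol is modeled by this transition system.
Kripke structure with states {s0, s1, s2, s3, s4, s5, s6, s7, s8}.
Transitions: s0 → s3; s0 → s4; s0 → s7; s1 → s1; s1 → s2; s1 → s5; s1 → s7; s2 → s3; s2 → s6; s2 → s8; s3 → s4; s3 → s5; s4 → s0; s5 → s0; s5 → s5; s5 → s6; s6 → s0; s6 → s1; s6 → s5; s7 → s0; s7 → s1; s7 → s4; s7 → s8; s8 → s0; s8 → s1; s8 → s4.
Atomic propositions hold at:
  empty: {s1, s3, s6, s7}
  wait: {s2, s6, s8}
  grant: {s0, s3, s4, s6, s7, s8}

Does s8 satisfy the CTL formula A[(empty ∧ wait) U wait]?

Yes

Sat(empty ∧ wait) = {s6}
A[(empty ∧ wait) U wait]: least fixpoint, start Z0 = Sat(wait) = {s2, s6, s8}, add states in Sat(empty ∧ wait) with every successor in Z. Already a fixed point.
Sat(A[(empty ∧ wait) U wait]) = {s2, s6, s8}
s8 ∈ Sat(A[(empty ∧ wait) U wait]) = {s2, s6, s8}, so the formula holds at s8.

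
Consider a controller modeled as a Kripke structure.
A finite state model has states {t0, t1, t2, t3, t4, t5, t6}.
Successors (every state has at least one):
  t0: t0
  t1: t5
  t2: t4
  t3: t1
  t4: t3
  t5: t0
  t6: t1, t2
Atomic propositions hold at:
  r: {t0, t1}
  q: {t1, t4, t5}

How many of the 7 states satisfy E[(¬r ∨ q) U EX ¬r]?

5

Sat(¬r) = {t2, t3, t4, t5, t6}
Sat(¬r ∨ q) = {t1, t2, t3, t4, t5, t6}
Sat(EX ¬r) = {s : some successor in {t2, t3, t4, t5, t6}} = {t1, t2, t4, t6}
E[(¬r ∨ q) U EX ¬r]: least fixpoint, start Z0 = Sat(EX ¬r) = {t1, t2, t4, t6}, add states in Sat(¬r ∨ q) with some successor in Z. Z1 = {t1, t2, t3, t4, t6}; fixed.
Sat(E[(¬r ∨ q) U EX ¬r]) = {t1, t2, t3, t4, t6}
|Sat(E[(¬r ∨ q) U EX ¬r])| = |{t1, t2, t3, t4, t6}| = 5.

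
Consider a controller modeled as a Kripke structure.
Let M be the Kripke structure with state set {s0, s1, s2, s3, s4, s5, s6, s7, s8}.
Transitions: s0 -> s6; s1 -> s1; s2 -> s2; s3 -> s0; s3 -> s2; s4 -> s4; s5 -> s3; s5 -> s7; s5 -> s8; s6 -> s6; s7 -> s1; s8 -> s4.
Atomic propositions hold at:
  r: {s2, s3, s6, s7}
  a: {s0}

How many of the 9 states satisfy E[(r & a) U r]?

Sat(r & a) = ∅
E[(r & a) U r]: least fixpoint, start Z0 = Sat(r) = {s2, s3, s6, s7}, add states in Sat(r & a) with some successor in Z. Already a fixed point.
Sat(E[(r & a) U r]) = {s2, s3, s6, s7}
|Sat(E[(r & a) U r])| = |{s2, s3, s6, s7}| = 4.

4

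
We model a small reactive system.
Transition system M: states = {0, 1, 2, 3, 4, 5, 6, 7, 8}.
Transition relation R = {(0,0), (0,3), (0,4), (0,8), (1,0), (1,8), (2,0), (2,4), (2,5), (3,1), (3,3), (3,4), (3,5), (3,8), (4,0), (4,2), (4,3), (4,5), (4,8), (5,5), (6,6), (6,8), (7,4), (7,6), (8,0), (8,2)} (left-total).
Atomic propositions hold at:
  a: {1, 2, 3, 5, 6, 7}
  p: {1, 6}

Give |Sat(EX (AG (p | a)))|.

4

Sat(p | a) = {1, 2, 3, 5, 6, 7}
AG (p | a): greatest fixpoint, start Z0 = {1, 2, 3, 5, 6, 7}, keep only states in Sat with every successor in Z. Z1 = {5}; fixed.
Sat(AG (p | a)) = {5}
Sat(EX (AG (p | a))) = {s : some successor in {5}} = {2, 3, 4, 5}
|Sat(EX (AG (p | a)))| = |{2, 3, 4, 5}| = 4.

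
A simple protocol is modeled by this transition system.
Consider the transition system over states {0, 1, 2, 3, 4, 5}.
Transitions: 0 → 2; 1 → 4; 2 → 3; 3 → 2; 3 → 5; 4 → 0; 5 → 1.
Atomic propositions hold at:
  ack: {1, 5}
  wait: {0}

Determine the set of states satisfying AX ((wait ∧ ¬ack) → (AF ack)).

{0, 1, 2, 3, 5}

Sat(¬ack) = {0, 2, 3, 4}
Sat(wait ∧ ¬ack) = {0}
AF ack: least fixpoint, start Z0 = {1, 5}, add states with every successor in Z. Already a fixed point.
Sat(AF ack) = {1, 5}
Sat((wait ∧ ¬ack) → (AF ack)) = {1, 2, 3, 4, 5}
Sat(AX ((wait ∧ ¬ack) → (AF ack))) = {s : every successor in {1, 2, 3, 4, 5}} = {0, 1, 2, 3, 5}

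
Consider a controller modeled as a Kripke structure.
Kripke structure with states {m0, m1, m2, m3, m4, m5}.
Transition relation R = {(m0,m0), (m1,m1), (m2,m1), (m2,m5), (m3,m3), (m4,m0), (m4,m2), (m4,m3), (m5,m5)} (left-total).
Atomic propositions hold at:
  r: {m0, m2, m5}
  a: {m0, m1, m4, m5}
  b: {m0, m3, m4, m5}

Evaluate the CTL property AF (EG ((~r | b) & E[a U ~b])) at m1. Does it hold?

Yes

Sat(~r) = {m1, m3, m4}
Sat(~r | b) = {m0, m1, m3, m4, m5}
Sat(~b) = {m1, m2}
E[a U ~b]: least fixpoint, start Z0 = Sat(~b) = {m1, m2}, add states in Sat(a) with some successor in Z. Z1 = {m1, m2, m4}; fixed.
Sat(E[a U ~b]) = {m1, m2, m4}
Sat((~r | b) & E[a U ~b]) = {m1, m4}
EG ((~r | b) & E[a U ~b]): greatest fixpoint, start Z0 = {m1, m4}, keep only states in Sat with some successor in Z. Z1 = {m1}; fixed.
Sat(EG ((~r | b) & E[a U ~b])) = {m1}
AF (EG ((~r | b) & E[a U ~b])): least fixpoint, start Z0 = {m1}, add states with every successor in Z. Already a fixed point.
Sat(AF (EG ((~r | b) & E[a U ~b]))) = {m1}
m1 ∈ Sat(AF (EG ((~r | b) & E[a U ~b]))) = {m1}, so the formula holds at m1.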